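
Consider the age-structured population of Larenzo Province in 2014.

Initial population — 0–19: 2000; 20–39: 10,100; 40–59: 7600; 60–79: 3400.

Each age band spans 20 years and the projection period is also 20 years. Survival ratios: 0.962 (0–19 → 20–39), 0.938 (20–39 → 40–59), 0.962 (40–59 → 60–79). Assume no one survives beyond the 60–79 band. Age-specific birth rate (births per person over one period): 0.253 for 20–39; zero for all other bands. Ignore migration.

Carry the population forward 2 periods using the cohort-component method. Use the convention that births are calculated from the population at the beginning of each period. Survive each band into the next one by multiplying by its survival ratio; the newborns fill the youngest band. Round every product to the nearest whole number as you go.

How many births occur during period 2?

487

(Groups numbered youngest = 1 to oldest = 4.)
Period 1.
Births: 10100 * 0.253 = 2555
Group 2: 2000 * 0.962 = 1924
Group 3: 10100 * 0.938 = 9474
Group 4: 7600 * 0.962 = 7311
→ [2555, 1924, 9474, 7311]
Period 2.
Births: 1924 * 0.253 = 487
Group 2: 2555 * 0.962 = 2458
Group 3: 1924 * 0.938 = 1805
Group 4: 9474 * 0.962 = 9114
→ [487, 2458, 1805, 9114]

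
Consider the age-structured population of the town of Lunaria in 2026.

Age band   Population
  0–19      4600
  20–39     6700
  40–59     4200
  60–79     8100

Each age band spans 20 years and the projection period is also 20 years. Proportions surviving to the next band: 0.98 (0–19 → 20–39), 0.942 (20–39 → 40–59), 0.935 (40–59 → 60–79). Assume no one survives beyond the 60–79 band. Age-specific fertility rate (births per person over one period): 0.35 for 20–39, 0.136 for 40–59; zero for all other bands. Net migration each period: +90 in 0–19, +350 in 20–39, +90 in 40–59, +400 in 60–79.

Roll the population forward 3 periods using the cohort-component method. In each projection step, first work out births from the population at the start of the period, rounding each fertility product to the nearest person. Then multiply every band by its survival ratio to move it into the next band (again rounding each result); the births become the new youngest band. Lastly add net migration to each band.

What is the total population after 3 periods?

Period 1.
Births: 6700 × 0.35 = 2345 ; 4200 × 0.136 = 571 → 2916
20–39: 4600 × 0.98 = 4508
40–59: 6700 × 0.942 = 6311
60–79: 4200 × 0.935 = 3927
Net migration: 0–19 + 90 → 3006; 20–39 + 350 → 4858; 40–59 + 90 → 6401; 60–79 + 400 → 4327
→ [3006, 4858, 6401, 4327]
Period 2.
Births: 4858 × 0.35 = 1700 ; 6401 × 0.136 = 871 → 2571
20–39: 3006 × 0.98 = 2946
40–59: 4858 × 0.942 = 4576
60–79: 6401 × 0.935 = 5985
Net migration: 0–19 + 90 → 2661; 20–39 + 350 → 3296; 40–59 + 90 → 4666; 60–79 + 400 → 6385
→ [2661, 3296, 4666, 6385]
Period 3.
Births: 3296 × 0.35 = 1154 ; 4666 × 0.136 = 635 → 1789
20–39: 2661 × 0.98 = 2608
40–59: 3296 × 0.942 = 3105
60–79: 4666 × 0.935 = 4363
Net migration: 0–19 + 90 → 1879; 20–39 + 350 → 2958; 40–59 + 90 → 3195; 60–79 + 400 → 4763
→ [1879, 2958, 3195, 4763]
Total after period 3: 1879 + 2958 + 3195 + 4763 = 12795

12795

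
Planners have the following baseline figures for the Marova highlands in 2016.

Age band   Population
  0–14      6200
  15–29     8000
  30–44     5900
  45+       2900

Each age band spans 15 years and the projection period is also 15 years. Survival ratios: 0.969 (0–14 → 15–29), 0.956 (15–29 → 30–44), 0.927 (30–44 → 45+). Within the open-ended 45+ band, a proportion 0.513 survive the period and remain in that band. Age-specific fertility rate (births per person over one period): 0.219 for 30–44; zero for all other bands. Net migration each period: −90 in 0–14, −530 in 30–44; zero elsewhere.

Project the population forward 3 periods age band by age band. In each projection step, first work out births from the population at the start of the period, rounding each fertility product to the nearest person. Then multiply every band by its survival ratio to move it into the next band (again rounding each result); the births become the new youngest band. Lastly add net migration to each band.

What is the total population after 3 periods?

After projecting period 1:
Births: 5900 × 0.219 = 1292
15–29: 6200 × 0.969 = 6008
30–44: 8000 × 0.956 = 7648
45+: 5900 × 0.927 + 2900 × 0.513 = 5469 + 1488 = 6957
Net migration: 0–14 − 90 → 1202; 30–44 − 530 → 7118
End of period: [1202, 6008, 7118, 6957]
After projecting period 2:
Births: 7118 × 0.219 = 1559
15–29: 1202 × 0.969 = 1165
30–44: 6008 × 0.956 = 5744
45+: 7118 × 0.927 + 6957 × 0.513 = 6598 + 3569 = 10167
Net migration: 0–14 − 90 → 1469; 30–44 − 530 → 5214
End of period: [1469, 1165, 5214, 10167]
After projecting period 3:
Births: 5214 × 0.219 = 1142
15–29: 1469 × 0.969 = 1423
30–44: 1165 × 0.956 = 1114
45+: 5214 × 0.927 + 10167 × 0.513 = 4833 + 5216 = 10049
Net migration: 0–14 − 90 → 1052; 30–44 − 530 → 584
End of period: [1052, 1423, 584, 10049]
Total after period 3: 1052 + 1423 + 584 + 10049 = 13108

13108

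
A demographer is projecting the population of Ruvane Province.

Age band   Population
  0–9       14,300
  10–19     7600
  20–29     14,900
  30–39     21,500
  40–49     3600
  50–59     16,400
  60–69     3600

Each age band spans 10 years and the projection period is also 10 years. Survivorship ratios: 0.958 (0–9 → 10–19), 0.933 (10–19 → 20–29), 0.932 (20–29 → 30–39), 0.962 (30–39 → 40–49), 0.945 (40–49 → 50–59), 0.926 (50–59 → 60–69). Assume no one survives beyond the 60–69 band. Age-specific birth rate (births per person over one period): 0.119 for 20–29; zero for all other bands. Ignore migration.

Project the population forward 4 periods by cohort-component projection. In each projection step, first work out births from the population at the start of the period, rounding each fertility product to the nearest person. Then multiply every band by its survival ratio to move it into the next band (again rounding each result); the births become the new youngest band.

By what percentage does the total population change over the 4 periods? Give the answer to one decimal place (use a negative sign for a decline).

(Bands numbered youngest = 1 to oldest = 7.)
Period 1:
Births: 14900 * 0.119 = 1773
Band 2: 14300 * 0.958 = 13699
Band 3: 7600 * 0.933 = 7091
Band 4: 14900 * 0.932 = 13887
Band 5: 21500 * 0.962 = 20683
Band 6: 3600 * 0.945 = 3402
Band 7: 16400 * 0.926 = 15186
Population now: 0–9=1773, 10–19=13699, 20–29=7091, 30–39=13887, 40–49=20683, 50–59=3402, 60–69=15186
Period 2:
Births: 7091 * 0.119 = 844
Band 2: 1773 * 0.958 = 1699
Band 3: 13699 * 0.933 = 12781
Band 4: 7091 * 0.932 = 6609
Band 5: 13887 * 0.962 = 13359
Band 6: 20683 * 0.945 = 19545
Band 7: 3402 * 0.926 = 3150
Population now: 0–9=844, 10–19=1699, 20–29=12781, 30–39=6609, 40–49=13359, 50–59=19545, 60–69=3150
Period 3:
Births: 12781 * 0.119 = 1521
Band 2: 844 * 0.958 = 809
Band 3: 1699 * 0.933 = 1585
Band 4: 12781 * 0.932 = 11912
Band 5: 6609 * 0.962 = 6358
Band 6: 13359 * 0.945 = 12624
Band 7: 19545 * 0.926 = 18099
Population now: 0–9=1521, 10–19=809, 20–29=1585, 30–39=11912, 40–49=6358, 50–59=12624, 60–69=18099
Period 4:
Births: 1585 * 0.119 = 189
Band 2: 1521 * 0.958 = 1457
Band 3: 809 * 0.933 = 755
Band 4: 1585 * 0.932 = 1477
Band 5: 11912 * 0.962 = 11459
Band 6: 6358 * 0.945 = 6008
Band 7: 12624 * 0.926 = 11690
Population now: 0–9=189, 10–19=1457, 20–29=755, 30–39=1477, 40–49=11459, 50–59=6008, 60–69=11690
Total: 81900 → 33035; change = -48865; percentage change = -59.7%

-59.7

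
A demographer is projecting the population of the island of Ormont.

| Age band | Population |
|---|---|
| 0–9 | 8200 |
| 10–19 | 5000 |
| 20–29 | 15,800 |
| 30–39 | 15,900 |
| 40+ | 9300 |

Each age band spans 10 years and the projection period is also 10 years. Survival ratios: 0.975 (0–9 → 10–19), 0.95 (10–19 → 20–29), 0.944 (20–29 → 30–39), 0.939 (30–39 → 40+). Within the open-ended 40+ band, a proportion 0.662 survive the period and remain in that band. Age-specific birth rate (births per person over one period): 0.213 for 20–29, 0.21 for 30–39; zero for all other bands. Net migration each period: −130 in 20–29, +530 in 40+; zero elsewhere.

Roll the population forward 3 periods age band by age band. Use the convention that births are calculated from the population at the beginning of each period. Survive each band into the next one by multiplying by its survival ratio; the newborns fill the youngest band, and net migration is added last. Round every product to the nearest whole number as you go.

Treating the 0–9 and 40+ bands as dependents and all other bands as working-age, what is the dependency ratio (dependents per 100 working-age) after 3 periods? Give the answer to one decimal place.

153.0

Period 1.
Births: 15800 × 0.213 = 3365 ; 15900 × 0.21 = 3339 → total 6704
10–19: 8200 × 0.975 = 7995
20–29: 5000 × 0.95 = 4750
30–39: 15800 × 0.944 = 14915
40+: 15900 × 0.939 + 9300 × 0.662 = 14930 + 6157 = 21087
Net migration: 20–29 − 130 → 4620; 40+ + 530 → 21617
→ [6704, 7995, 4620, 14915, 21617]
Period 2.
Births: 4620 × 0.213 = 984 ; 14915 × 0.21 = 3132 → total 4116
10–19: 6704 × 0.975 = 6536
20–29: 7995 × 0.95 = 7595
30–39: 4620 × 0.944 = 4361
40+: 14915 × 0.939 + 21617 × 0.662 = 14005 + 14310 = 28315
Net migration: 20–29 − 130 → 7465; 40+ + 530 → 28845
→ [4116, 6536, 7465, 4361, 28845]
Period 3.
Births: 7465 × 0.213 = 1590 ; 4361 × 0.21 = 916 → total 2506
10–19: 4116 × 0.975 = 4013
20–29: 6536 × 0.95 = 6209
30–39: 7465 × 0.944 = 7047
40+: 4361 × 0.939 + 28845 × 0.662 = 4095 + 19095 = 23190
Net migration: 20–29 − 130 → 6079; 40+ + 530 → 23720
→ [2506, 4013, 6079, 7047, 23720]
Dependents (band 0–9 + band 40+) = 2506 + 23720 = 26226; working-age = 17139; ratio = 26226/17139 × 100 = 153.0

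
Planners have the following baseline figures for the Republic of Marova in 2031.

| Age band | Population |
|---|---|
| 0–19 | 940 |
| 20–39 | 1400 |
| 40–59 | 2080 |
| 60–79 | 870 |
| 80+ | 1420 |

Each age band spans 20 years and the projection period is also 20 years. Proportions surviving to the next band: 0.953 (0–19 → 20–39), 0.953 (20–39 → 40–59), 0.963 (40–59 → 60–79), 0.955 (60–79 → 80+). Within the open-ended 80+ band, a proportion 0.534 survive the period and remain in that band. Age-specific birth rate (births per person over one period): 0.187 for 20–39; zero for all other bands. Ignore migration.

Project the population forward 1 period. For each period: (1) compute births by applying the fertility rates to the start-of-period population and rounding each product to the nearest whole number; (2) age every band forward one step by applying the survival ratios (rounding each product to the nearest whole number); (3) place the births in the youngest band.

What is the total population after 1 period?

6084

[period 1]
Births: 1400 * 0.187 = 262
20–39: 940 * 0.953 = 896
40–59: 1400 * 0.953 = 1334
60–79: 2080 * 0.963 = 2003
80+: 870 * 0.955 + 1420 * 0.534 = 831 + 758 = 1589
End of period: [262, 896, 1334, 2003, 1589]
Total after period 1: 262 + 896 + 1334 + 2003 + 1589 = 6084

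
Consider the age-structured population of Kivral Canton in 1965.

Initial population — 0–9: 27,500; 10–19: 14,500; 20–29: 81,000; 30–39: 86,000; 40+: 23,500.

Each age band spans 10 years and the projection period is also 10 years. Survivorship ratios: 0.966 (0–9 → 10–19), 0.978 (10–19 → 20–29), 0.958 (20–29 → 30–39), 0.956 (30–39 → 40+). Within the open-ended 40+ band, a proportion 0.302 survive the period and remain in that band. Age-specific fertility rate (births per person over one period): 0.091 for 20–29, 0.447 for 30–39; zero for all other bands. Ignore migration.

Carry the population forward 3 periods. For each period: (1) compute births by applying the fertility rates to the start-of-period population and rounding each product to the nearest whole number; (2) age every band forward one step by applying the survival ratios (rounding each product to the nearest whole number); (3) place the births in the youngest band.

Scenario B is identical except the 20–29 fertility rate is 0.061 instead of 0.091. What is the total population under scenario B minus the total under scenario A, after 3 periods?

-3485

Numbering the groups 1..5 from youngest to oldest:
After projecting period 1:
Births: 81000 × 0.091 = 7371 ; 86000 × 0.447 = 38442 — total 45813
Group 2: 27500 × 0.966 = 26565
Group 3: 14500 × 0.978 = 14181
Group 4: 81000 × 0.958 = 77598
Group 5: 86000 × 0.956 + 23500 × 0.302 = 82216 + 7097 = 89313
Giving 45813 / 26565 / 14181 / 77598 / 89313.
After projecting period 2:
Births: 14181 × 0.091 = 1290 ; 77598 × 0.447 = 34686 — total 35976
Group 2: 45813 × 0.966 = 44255
Group 3: 26565 × 0.978 = 25981
Group 4: 14181 × 0.958 = 13585
Group 5: 77598 × 0.956 + 89313 × 0.302 = 74184 + 26973 = 101157
Giving 35976 / 44255 / 25981 / 13585 / 101157.
After projecting period 3:
Births: 25981 × 0.091 = 2364 ; 13585 × 0.447 = 6072 — total 8436
Group 2: 35976 × 0.966 = 34753
Group 3: 44255 × 0.978 = 43281
Group 4: 25981 × 0.958 = 24890
Group 5: 13585 × 0.956 + 101157 × 0.302 = 12987 + 30549 = 43536
Giving 8436 / 34753 / 43281 / 24890 / 43536.
Scenario A total after 3 periods: 154896
Scenario B projection —
After projecting period 1:
Births: 81000 × 0.061 = 4941 ; 86000 × 0.447 = 38442 — total 43383
Group 2: 27500 × 0.966 = 26565
Group 3: 14500 × 0.978 = 14181
Group 4: 81000 × 0.958 = 77598
Group 5: 86000 × 0.956 + 23500 × 0.302 = 82216 + 7097 = 89313
Giving 43383 / 26565 / 14181 / 77598 / 89313.
After projecting period 2:
Births: 14181 × 0.061 = 865 ; 77598 × 0.447 = 34686 — total 35551
Group 2: 43383 × 0.966 = 41908
Group 3: 26565 × 0.978 = 25981
Group 4: 14181 × 0.958 = 13585
Group 5: 77598 × 0.956 + 89313 × 0.302 = 74184 + 26973 = 101157
Giving 35551 / 41908 / 25981 / 13585 / 101157.
After projecting period 3:
Births: 25981 × 0.061 = 1585 ; 13585 × 0.447 = 6072 — total 7657
Group 2: 35551 × 0.966 = 34342
Group 3: 41908 × 0.978 = 40986
Group 4: 25981 × 0.958 = 24890
Group 5: 13585 × 0.956 + 101157 × 0.302 = 12987 + 30549 = 43536
Giving 7657 / 34342 / 40986 / 24890 / 43536.
Scenario B total after 3 periods: 151411
Difference B − A = 151411 − 154896 = -3485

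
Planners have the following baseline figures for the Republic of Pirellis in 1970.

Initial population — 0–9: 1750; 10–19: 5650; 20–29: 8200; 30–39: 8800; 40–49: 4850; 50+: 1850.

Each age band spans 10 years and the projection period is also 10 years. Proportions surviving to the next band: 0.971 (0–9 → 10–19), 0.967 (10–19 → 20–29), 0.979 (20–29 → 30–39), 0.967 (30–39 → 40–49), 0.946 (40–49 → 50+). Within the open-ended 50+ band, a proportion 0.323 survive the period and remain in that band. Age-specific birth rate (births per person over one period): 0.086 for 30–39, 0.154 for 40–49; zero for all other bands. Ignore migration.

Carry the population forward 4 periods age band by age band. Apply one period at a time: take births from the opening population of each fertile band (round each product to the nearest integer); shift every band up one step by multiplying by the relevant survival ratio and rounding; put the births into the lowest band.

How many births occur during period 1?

Call the bands 1 to 6, youngest first.
— Period 1 —
Births: 8800 × 0.086 = 757 ; 4850 × 0.154 = 747 — total 1504
Band 2: 1750 × 0.971 = 1699
Band 3: 5650 × 0.967 = 5464
Band 4: 8200 × 0.979 = 8028
Band 5: 8800 × 0.967 = 8510
Band 6: 4850 × 0.946 + 1850 × 0.323 = 4588 + 598 = 5186
→ [1504, 1699, 5464, 8028, 8510, 5186]

1504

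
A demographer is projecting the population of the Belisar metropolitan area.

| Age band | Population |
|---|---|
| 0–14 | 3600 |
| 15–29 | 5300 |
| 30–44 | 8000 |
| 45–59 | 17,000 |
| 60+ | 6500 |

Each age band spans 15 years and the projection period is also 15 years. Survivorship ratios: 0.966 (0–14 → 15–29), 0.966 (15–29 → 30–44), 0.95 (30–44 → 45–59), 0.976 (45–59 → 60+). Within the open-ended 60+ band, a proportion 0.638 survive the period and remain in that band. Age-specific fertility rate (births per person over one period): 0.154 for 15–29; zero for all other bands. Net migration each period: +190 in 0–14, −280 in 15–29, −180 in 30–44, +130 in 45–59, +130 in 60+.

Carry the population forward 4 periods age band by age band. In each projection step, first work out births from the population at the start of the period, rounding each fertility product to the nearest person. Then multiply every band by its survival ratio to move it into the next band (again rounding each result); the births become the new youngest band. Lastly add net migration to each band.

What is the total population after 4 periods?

After projecting period 1:
Births: 5300 × 0.154 = 816
15–29: 3600 × 0.966 = 3478
30–44: 5300 × 0.966 = 5120
45–59: 8000 × 0.95 = 7600
60+: 17000 × 0.976 + 6500 × 0.638 = 16592 + 4147 = 20739
Net migration: 0–14 + 190 → 1006; 15–29 − 280 → 3198; 30–44 − 180 → 4940; 45–59 + 130 → 7730; 60+ + 130 → 20869
Population now: 0–14=1006, 15–29=3198, 30–44=4940, 45–59=7730, 60+=20869
After projecting period 2:
Births: 3198 × 0.154 = 492
15–29: 1006 × 0.966 = 972
30–44: 3198 × 0.966 = 3089
45–59: 4940 × 0.95 = 4693
60+: 7730 × 0.976 + 20869 × 0.638 = 7544 + 13314 = 20858
Net migration: 0–14 + 190 → 682; 15–29 − 280 → 692; 30–44 − 180 → 2909; 45–59 + 130 → 4823; 60+ + 130 → 20988
Population now: 0–14=682, 15–29=692, 30–44=2909, 45–59=4823, 60+=20988
After projecting period 3:
Births: 692 × 0.154 = 107
15–29: 682 × 0.966 = 659
30–44: 692 × 0.966 = 668
45–59: 2909 × 0.95 = 2764
60+: 4823 × 0.976 + 20988 × 0.638 = 4707 + 13390 = 18097
Net migration: 0–14 + 190 → 297; 15–29 − 280 → 379; 30–44 − 180 → 488; 45–59 + 130 → 2894; 60+ + 130 → 18227
Population now: 0–14=297, 15–29=379, 30–44=488, 45–59=2894, 60+=18227
After projecting period 4:
Births: 379 × 0.154 = 58
15–29: 297 × 0.966 = 287
30–44: 379 × 0.966 = 366
45–59: 488 × 0.95 = 464
60+: 2894 × 0.976 + 18227 × 0.638 = 2825 + 11629 = 14454
Net migration: 0–14 + 190 → 248; 15–29 − 280 → 7; 30–44 − 180 → 186; 45–59 + 130 → 594; 60+ + 130 → 14584
Population now: 0–14=248, 15–29=7, 30–44=186, 45–59=594, 60+=14584
Total after period 4: 248 + 7 + 186 + 594 + 14584 = 15619

15619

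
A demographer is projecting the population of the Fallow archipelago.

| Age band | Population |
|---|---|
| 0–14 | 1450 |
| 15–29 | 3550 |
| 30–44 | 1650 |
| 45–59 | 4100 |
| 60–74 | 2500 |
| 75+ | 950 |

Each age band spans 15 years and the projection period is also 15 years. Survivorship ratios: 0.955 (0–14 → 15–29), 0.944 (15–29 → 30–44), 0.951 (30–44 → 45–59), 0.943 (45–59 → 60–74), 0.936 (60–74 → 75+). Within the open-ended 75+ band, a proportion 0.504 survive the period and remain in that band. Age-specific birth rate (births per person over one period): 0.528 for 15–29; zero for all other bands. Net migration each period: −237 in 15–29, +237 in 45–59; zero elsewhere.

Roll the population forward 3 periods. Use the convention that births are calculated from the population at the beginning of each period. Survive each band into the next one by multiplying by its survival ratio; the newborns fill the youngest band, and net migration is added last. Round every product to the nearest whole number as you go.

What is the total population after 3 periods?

Numbering the bands 1..6 from youngest to oldest:
Period 1:
Births: 3550 * 0.528 = 1874
Band 2: 1450 * 0.955 = 1385
Band 3: 3550 * 0.944 = 3351
Band 4: 1650 * 0.951 = 1569
Band 5: 4100 * 0.943 = 3866
Band 6: 2500 * 0.936 + 950 * 0.504 = 2340 + 479 = 2819
Net migration: Band 2 − 237 → 1148; Band 4 + 237 → 1806
→ [1874, 1148, 3351, 1806, 3866, 2819]
Period 2:
Births: 1148 * 0.528 = 606
Band 2: 1874 * 0.955 = 1790
Band 3: 1148 * 0.944 = 1084
Band 4: 3351 * 0.951 = 3187
Band 5: 1806 * 0.943 = 1703
Band 6: 3866 * 0.936 + 2819 * 0.504 = 3619 + 1421 = 5040
Net migration: Band 2 − 237 → 1553; Band 4 + 237 → 3424
→ [606, 1553, 1084, 3424, 1703, 5040]
Period 3:
Births: 1553 * 0.528 = 820
Band 2: 606 * 0.955 = 579
Band 3: 1553 * 0.944 = 1466
Band 4: 1084 * 0.951 = 1031
Band 5: 3424 * 0.943 = 3229
Band 6: 1703 * 0.936 + 5040 * 0.504 = 1594 + 2540 = 4134
Net migration: Band 2 − 237 → 342; Band 4 + 237 → 1268
→ [820, 342, 1466, 1268, 3229, 4134]
Total after period 3: 820 + 342 + 1466 + 1268 + 3229 + 4134 = 11259

11259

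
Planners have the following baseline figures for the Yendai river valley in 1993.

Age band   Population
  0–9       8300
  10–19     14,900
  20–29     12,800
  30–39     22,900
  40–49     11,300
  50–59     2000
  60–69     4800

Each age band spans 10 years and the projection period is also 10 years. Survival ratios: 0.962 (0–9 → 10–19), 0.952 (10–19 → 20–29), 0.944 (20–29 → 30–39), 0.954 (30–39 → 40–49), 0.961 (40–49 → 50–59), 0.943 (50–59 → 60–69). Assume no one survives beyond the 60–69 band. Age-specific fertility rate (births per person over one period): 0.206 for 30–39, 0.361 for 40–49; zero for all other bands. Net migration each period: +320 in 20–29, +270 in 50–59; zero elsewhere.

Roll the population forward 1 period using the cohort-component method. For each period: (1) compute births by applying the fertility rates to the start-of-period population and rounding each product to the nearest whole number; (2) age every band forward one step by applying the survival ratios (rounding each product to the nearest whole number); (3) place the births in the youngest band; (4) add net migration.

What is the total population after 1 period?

78231

(Groups numbered youngest = 1 to oldest = 7.)
[period 1]
Births: 22900 × 0.206 = 4717  |  11300 × 0.361 = 4079 — total 8796
Group 2: 8300 × 0.962 = 7985
Group 3: 14900 × 0.952 = 14185
Group 4: 12800 × 0.944 = 12083
Group 5: 22900 × 0.954 = 21847
Group 6: 11300 × 0.961 = 10859
Group 7: 2000 × 0.943 = 1886
Net migration: Group 3 + 320 → 14505; Group 6 + 270 → 11129
Giving 8796 / 7985 / 14505 / 12083 / 21847 / 11129 / 1886.
Total after period 1: 8796 + 7985 + 14505 + 12083 + 21847 + 11129 + 1886 = 78231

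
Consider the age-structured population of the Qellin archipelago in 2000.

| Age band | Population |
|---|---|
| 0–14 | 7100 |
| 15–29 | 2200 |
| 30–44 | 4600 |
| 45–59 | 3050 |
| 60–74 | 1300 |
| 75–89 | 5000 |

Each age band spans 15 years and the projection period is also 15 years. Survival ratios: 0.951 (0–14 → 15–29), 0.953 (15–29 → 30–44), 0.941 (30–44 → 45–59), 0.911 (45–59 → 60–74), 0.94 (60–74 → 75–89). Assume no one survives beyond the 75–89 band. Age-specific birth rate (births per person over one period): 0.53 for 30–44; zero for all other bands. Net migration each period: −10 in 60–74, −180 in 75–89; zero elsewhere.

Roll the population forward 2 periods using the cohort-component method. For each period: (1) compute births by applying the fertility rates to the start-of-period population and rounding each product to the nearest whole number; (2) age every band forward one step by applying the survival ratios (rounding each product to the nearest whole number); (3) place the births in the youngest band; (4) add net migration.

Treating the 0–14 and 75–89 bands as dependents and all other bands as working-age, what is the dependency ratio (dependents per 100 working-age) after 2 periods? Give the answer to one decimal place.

Numbering the bands 1..6 from youngest to oldest:
After projecting period 1:
Births: 4600 × 0.53 = 2438
Band 2: 7100 × 0.951 = 6752
Band 3: 2200 × 0.953 = 2097
Band 4: 4600 × 0.941 = 4329
Band 5: 3050 × 0.911 = 2779
Band 6: 1300 × 0.94 = 1222
Net migration: Band 5 − 10 → 2769; Band 6 − 180 → 1042
→ [2438, 6752, 2097, 4329, 2769, 1042]
After projecting period 2:
Births: 2097 × 0.53 = 1111
Band 2: 2438 × 0.951 = 2319
Band 3: 6752 × 0.953 = 6435
Band 4: 2097 × 0.941 = 1973
Band 5: 4329 × 0.911 = 3944
Band 6: 2769 × 0.94 = 2603
Net migration: Band 5 − 10 → 3934; Band 6 − 180 → 2423
→ [1111, 2319, 6435, 1973, 3934, 2423]
Dependents (band 0–14 + band 75–89) = 1111 + 2423 = 3534; working-age = 14661; ratio = 3534/14661 × 100 = 24.1

24.1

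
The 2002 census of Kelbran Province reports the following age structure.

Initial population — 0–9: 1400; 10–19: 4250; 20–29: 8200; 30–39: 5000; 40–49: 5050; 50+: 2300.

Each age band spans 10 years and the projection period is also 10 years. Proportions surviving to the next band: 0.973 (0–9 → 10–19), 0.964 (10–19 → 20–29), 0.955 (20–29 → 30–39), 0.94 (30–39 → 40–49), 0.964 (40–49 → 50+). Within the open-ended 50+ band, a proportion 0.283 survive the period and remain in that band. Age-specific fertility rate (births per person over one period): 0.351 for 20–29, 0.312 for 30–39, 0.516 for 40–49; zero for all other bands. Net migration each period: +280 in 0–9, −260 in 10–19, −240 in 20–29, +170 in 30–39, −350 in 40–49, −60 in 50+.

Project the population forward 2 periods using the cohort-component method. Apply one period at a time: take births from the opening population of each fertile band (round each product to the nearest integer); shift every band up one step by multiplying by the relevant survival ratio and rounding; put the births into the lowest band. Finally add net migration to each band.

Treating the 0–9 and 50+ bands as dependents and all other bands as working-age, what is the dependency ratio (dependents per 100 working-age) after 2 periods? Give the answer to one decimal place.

(Groups numbered youngest = 1 to oldest = 6.)
[period 1]
Births: 8200 × 0.351 = 2878  |  5000 × 0.312 = 1560  |  5050 × 0.516 = 2606 → 7044
Group 2: 1400 × 0.973 = 1362
Group 3: 4250 × 0.964 = 4097
Group 4: 8200 × 0.955 = 7831
Group 5: 5000 × 0.94 = 4700
Group 6: 5050 × 0.964 + 2300 × 0.283 = 4868 + 651 = 5519
Net migration: Group 1 + 280 → 7324; Group 2 − 260 → 1102; Group 3 − 240 → 3857; Group 4 + 170 → 8001; Group 5 − 350 → 4350; Group 6 − 60 → 5459
→ [7324, 1102, 3857, 8001, 4350, 5459]
[period 2]
Births: 3857 × 0.351 = 1354  |  8001 × 0.312 = 2496  |  4350 × 0.516 = 2245 → 6095
Group 2: 7324 × 0.973 = 7126
Group 3: 1102 × 0.964 = 1062
Group 4: 3857 × 0.955 = 3683
Group 5: 8001 × 0.94 = 7521
Group 6: 4350 × 0.964 + 5459 × 0.283 = 4193 + 1545 = 5738
Net migration: Group 1 + 280 → 6375; Group 2 − 260 → 6866; Group 3 − 240 → 822; Group 4 + 170 → 3853; Group 5 − 350 → 7171; Group 6 − 60 → 5678
→ [6375, 6866, 822, 3853, 7171, 5678]
Dependents (band 0–9 + band 50+) = 6375 + 5678 = 12053; working-age = 18712; ratio = 12053/18712 × 100 = 64.4

64.4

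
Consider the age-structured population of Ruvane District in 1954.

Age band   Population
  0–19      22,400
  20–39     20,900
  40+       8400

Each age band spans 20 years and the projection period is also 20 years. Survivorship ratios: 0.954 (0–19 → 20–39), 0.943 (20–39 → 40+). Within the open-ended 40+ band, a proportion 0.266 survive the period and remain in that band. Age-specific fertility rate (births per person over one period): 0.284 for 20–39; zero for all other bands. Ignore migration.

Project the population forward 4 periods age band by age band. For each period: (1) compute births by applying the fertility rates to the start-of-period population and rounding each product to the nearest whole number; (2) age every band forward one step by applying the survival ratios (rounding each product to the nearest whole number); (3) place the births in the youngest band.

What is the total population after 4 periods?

11897

(Bands numbered youngest = 1 to oldest = 3.)
— Period 1 —
Births: 20900 * 0.284 = 5936
Band 2: 22400 * 0.954 = 21370
Band 3: 20900 * 0.943 + 8400 * 0.266 = 19709 + 2234 = 21943
Population now: 0–19=5936, 20–39=21370, 40+=21943
— Period 2 —
Births: 21370 * 0.284 = 6069
Band 2: 5936 * 0.954 = 5663
Band 3: 21370 * 0.943 + 21943 * 0.266 = 20152 + 5837 = 25989
Population now: 0–19=6069, 20–39=5663, 40+=25989
— Period 3 —
Births: 5663 * 0.284 = 1608
Band 2: 6069 * 0.954 = 5790
Band 3: 5663 * 0.943 + 25989 * 0.266 = 5340 + 6913 = 12253
Population now: 0–19=1608, 20–39=5790, 40+=12253
— Period 4 —
Births: 5790 * 0.284 = 1644
Band 2: 1608 * 0.954 = 1534
Band 3: 5790 * 0.943 + 12253 * 0.266 = 5460 + 3259 = 8719
Population now: 0–19=1644, 20–39=1534, 40+=8719
Total after period 4: 1644 + 1534 + 8719 = 11897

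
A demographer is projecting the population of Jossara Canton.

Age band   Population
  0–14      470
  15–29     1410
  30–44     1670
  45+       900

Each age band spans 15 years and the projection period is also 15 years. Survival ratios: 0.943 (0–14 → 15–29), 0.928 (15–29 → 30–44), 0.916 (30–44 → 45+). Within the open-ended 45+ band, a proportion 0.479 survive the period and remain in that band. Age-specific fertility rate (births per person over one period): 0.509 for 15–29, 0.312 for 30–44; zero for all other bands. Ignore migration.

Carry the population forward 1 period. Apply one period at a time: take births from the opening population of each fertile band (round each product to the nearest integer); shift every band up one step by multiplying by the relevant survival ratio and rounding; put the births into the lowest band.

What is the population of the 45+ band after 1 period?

[period 1]
Births: 1410 × 0.509 = 718 ; 1670 × 0.312 = 521 — total 1239
15–29: 470 × 0.943 = 443
30–44: 1410 × 0.928 = 1308
45+: 1670 × 0.916 + 900 × 0.479 = 1530 + 431 = 1961
→ [1239, 443, 1308, 1961]

1961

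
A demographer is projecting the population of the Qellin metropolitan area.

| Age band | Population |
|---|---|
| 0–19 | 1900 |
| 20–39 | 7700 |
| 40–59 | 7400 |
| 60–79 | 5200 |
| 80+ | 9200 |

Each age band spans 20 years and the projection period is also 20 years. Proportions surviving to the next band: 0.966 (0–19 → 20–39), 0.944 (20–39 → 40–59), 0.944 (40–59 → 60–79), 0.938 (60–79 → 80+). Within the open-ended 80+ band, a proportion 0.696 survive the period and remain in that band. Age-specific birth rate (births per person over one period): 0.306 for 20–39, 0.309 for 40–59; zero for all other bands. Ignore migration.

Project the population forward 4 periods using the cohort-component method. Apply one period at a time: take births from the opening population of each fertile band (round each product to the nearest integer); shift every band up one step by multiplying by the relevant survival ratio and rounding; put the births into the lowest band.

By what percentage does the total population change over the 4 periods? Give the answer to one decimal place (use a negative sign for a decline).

Let group 1 be 0–19 through group 5 = 80+.
[period 1]
Births: 7700 * 0.306 = 2356, 7400 * 0.309 = 2287 ⇒ total 4643
Group 2: 1900 * 0.966 = 1835
Group 3: 7700 * 0.944 = 7269
Group 4: 7400 * 0.944 = 6986
Group 5: 5200 * 0.938 + 9200 * 0.696 = 4878 + 6403 = 11281
Giving 4643 / 1835 / 7269 / 6986 / 11281.
[period 2]
Births: 1835 * 0.306 = 562, 7269 * 0.309 = 2246 ⇒ total 2808
Group 2: 4643 * 0.966 = 4485
Group 3: 1835 * 0.944 = 1732
Group 4: 7269 * 0.944 = 6862
Group 5: 6986 * 0.938 + 11281 * 0.696 = 6553 + 7852 = 14405
Giving 2808 / 4485 / 1732 / 6862 / 14405.
[period 3]
Births: 4485 * 0.306 = 1372, 1732 * 0.309 = 535 ⇒ total 1907
Group 2: 2808 * 0.966 = 2713
Group 3: 4485 * 0.944 = 4234
Group 4: 1732 * 0.944 = 1635
Group 5: 6862 * 0.938 + 14405 * 0.696 = 6437 + 10026 = 16463
Giving 1907 / 2713 / 4234 / 1635 / 16463.
[period 4]
Births: 2713 * 0.306 = 830, 4234 * 0.309 = 1308 ⇒ total 2138
Group 2: 1907 * 0.966 = 1842
Group 3: 2713 * 0.944 = 2561
Group 4: 4234 * 0.944 = 3997
Group 5: 1635 * 0.938 + 16463 * 0.696 = 1534 + 11458 = 12992
Giving 2138 / 1842 / 2561 / 3997 / 12992.
Total: 31400 → 23530; change = -7870; percentage change = -25.1%

-25.1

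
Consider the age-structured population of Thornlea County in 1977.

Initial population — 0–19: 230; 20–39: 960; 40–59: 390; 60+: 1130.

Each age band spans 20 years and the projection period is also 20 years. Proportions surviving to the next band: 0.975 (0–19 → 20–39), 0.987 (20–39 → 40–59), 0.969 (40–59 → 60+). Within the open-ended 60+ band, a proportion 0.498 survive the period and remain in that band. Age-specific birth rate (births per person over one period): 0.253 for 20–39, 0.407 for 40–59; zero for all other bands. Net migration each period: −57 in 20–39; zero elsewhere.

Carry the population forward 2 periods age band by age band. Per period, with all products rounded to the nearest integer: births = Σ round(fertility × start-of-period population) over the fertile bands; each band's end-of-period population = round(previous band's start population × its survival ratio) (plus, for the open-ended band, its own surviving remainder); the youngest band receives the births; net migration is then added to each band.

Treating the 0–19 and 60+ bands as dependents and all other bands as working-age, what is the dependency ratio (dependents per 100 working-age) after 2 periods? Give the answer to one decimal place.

(Groups numbered youngest = 1 to oldest = 4.)
After projecting period 1:
Births: 960 * 0.253 = 243, 390 * 0.407 = 159 → total 402
Group 2: 230 * 0.975 = 224
Group 3: 960 * 0.987 = 948
Group 4: 390 * 0.969 + 1130 * 0.498 = 378 + 563 = 941
Net migration: Group 2 − 57 → 167
Population now: 0–19=402, 20–39=167, 40–59=948, 60+=941
After projecting period 2:
Births: 167 * 0.253 = 42, 948 * 0.407 = 386 → total 428
Group 2: 402 * 0.975 = 392
Group 3: 167 * 0.987 = 165
Group 4: 948 * 0.969 + 941 * 0.498 = 919 + 469 = 1388
Net migration: Group 2 − 57 → 335
Population now: 0–19=428, 20–39=335, 40–59=165, 60+=1388
Dependents (band 0–19 + band 60+) = 428 + 1388 = 1816; working-age = 500; ratio = 1816/500 × 100 = 363.2

363.2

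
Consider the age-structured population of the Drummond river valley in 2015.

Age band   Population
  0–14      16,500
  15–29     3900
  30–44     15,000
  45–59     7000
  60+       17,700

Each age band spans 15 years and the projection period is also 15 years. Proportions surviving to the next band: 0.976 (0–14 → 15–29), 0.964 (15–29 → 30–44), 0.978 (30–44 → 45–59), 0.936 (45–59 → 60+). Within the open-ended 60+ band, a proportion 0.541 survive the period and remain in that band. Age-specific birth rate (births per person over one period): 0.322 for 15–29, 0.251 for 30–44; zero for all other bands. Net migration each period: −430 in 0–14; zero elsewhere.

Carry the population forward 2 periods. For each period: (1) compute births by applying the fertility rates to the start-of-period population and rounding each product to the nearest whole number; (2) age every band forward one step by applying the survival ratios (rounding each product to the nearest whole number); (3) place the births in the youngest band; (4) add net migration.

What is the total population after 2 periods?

After projecting period 1:
Births: 3900 * 0.322 = 1256, 15000 * 0.251 = 3765 — total 5021
15–29: 16500 * 0.976 = 16104
30–44: 3900 * 0.964 = 3760
45–59: 15000 * 0.978 = 14670
60+: 7000 * 0.936 + 17700 * 0.541 = 6552 + 9576 = 16128
Net migration: 0–14 − 430 → 4591
End of period: [4591, 16104, 3760, 14670, 16128]
After projecting period 2:
Births: 16104 * 0.322 = 5185, 3760 * 0.251 = 944 — total 6129
15–29: 4591 * 0.976 = 4481
30–44: 16104 * 0.964 = 15524
45–59: 3760 * 0.978 = 3677
60+: 14670 * 0.936 + 16128 * 0.541 = 13731 + 8725 = 22456
Net migration: 0–14 − 430 → 5699
End of period: [5699, 4481, 15524, 3677, 22456]
Total after period 2: 5699 + 4481 + 15524 + 3677 + 22456 = 51837

51837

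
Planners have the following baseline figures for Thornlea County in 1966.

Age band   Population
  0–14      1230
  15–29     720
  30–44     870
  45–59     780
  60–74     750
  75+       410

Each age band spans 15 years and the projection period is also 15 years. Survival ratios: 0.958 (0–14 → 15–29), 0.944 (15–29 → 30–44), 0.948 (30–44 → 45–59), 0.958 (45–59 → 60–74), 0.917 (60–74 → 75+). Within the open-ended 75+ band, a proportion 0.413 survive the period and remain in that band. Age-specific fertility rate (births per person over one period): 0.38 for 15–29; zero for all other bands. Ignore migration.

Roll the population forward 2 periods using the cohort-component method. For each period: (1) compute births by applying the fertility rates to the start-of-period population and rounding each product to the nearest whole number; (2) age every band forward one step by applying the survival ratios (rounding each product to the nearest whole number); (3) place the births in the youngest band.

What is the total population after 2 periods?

4296

(Groups numbered youngest = 1 to oldest = 6.)
Period 1:
Births: 720 * 0.38 = 274
Group 2: 1230 * 0.958 = 1178
Group 3: 720 * 0.944 = 680
Group 4: 870 * 0.948 = 825
Group 5: 780 * 0.958 = 747
Group 6: 750 * 0.917 + 410 * 0.413 = 688 + 169 = 857
→ [274, 1178, 680, 825, 747, 857]
Period 2:
Births: 1178 * 0.38 = 448
Group 2: 274 * 0.958 = 262
Group 3: 1178 * 0.944 = 1112
Group 4: 680 * 0.948 = 645
Group 5: 825 * 0.958 = 790
Group 6: 747 * 0.917 + 857 * 0.413 = 685 + 354 = 1039
→ [448, 262, 1112, 645, 790, 1039]
Total after period 2: 448 + 262 + 1112 + 645 + 790 + 1039 = 4296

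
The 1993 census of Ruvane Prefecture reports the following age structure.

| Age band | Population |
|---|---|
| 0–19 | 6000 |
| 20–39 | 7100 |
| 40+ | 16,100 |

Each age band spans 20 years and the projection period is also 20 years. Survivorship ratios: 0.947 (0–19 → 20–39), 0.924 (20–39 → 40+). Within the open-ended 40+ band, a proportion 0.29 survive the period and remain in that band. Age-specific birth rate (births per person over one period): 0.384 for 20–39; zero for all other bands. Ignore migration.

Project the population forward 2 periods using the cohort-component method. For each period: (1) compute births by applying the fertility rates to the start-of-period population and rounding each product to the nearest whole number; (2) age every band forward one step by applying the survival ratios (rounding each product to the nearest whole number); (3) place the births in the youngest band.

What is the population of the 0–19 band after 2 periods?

2182

After projecting period 1:
Births: 7100 × 0.384 = 2726
20–39: 6000 × 0.947 = 5682
40+: 7100 × 0.924 + 16100 × 0.29 = 6560 + 4669 = 11229
→ [2726, 5682, 11229]
After projecting period 2:
Births: 5682 × 0.384 = 2182
20–39: 2726 × 0.947 = 2582
40+: 5682 × 0.924 + 11229 × 0.29 = 5250 + 3256 = 8506
→ [2182, 2582, 8506]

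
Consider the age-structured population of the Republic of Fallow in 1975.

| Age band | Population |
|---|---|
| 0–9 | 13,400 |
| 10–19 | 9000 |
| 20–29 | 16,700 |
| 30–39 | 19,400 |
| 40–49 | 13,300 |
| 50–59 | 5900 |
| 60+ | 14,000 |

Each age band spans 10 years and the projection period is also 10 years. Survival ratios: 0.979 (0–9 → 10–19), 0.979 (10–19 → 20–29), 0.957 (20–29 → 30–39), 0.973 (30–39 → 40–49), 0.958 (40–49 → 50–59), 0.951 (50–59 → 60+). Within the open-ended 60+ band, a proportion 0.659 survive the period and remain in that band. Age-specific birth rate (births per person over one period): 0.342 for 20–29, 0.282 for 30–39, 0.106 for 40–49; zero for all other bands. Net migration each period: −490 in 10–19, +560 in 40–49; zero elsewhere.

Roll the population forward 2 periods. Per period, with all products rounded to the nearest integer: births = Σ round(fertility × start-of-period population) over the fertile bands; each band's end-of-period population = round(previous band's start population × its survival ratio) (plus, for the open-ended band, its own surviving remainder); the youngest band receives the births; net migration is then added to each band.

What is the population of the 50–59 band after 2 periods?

Numbering the groups 1..7 from youngest to oldest:
After projecting period 1:
Births: 16700 × 0.342 = 5711  |  19400 × 0.282 = 5471  |  13300 × 0.106 = 1410 → 12592
Group 2: 13400 × 0.979 = 13119
Group 3: 9000 × 0.979 = 8811
Group 4: 16700 × 0.957 = 15982
Group 5: 19400 × 0.973 = 18876
Group 6: 13300 × 0.958 = 12741
Group 7: 5900 × 0.951 + 14000 × 0.659 = 5611 + 9226 = 14837
Net migration: Group 2 − 490 → 12629; Group 5 + 560 → 19436
Giving 12592 / 12629 / 8811 / 15982 / 19436 / 12741 / 14837.
After projecting period 2:
Births: 8811 × 0.342 = 3013  |  15982 × 0.282 = 4507  |  19436 × 0.106 = 2060 → 9580
Group 2: 12592 × 0.979 = 12328
Group 3: 12629 × 0.979 = 12364
Group 4: 8811 × 0.957 = 8432
Group 5: 15982 × 0.973 = 15550
Group 6: 19436 × 0.958 = 18620
Group 7: 12741 × 0.951 + 14837 × 0.659 = 12117 + 9778 = 21895
Net migration: Group 2 − 490 → 11838; Group 5 + 560 → 16110
Giving 9580 / 11838 / 12364 / 8432 / 16110 / 18620 / 21895.

18620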